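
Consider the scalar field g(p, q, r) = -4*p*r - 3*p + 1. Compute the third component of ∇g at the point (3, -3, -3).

(∇g)_3 = ∂g/∂r = -4*p
At (3, -3, -3): -12.

-12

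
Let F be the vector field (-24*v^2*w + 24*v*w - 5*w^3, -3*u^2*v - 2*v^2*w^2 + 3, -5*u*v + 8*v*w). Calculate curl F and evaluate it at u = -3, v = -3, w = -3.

(-117, -438, 450)

(∇×F)₁ = ∂F₃/∂v − ∂F₂/∂w = -5*u + 4*v^2*w + 8*w
(∇×F)₂ = ∂F₁/∂w − ∂F₃/∂u = -24*v^2 + 29*v - 15*w^2
(∇×F)₃ = ∂F₂/∂u − ∂F₁/∂v = -6*u*v + 48*v*w - 24*w
∇×F = (-5*u + 4*v^2*w + 8*w, -24*v^2 + 29*v - 15*w^2, -6*u*v + 48*v*w - 24*w)
At (-3, -3, -3): (-117, -438, 450).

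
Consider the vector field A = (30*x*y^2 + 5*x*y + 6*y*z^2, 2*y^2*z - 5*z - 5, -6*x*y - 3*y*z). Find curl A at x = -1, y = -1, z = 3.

(0, -42, -109)

(∇×A)₁ = ∂A₃/∂y − ∂A₂/∂z = -6*x - 2*y^2 - 3*z + 5
(∇×A)₂ = ∂A₁/∂z − ∂A₃/∂x = 12*y*z + 6*y
(∇×A)₃ = ∂A₂/∂x − ∂A₁/∂y = -60*x*y - 5*x - 6*z^2
∇×A = (-6*x - 2*y^2 - 3*z + 5, 12*y*z + 6*y, -60*x*y - 5*x - 6*z^2)
At (-1, -1, 3): (0, -42, -109).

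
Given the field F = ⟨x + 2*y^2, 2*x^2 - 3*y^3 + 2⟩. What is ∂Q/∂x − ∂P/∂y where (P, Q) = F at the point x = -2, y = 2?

-16

∂F₂/∂x = 4*x
∂F₁/∂y = 4*y
Scalar curl = 4*x - 4*y
At (-2, 2): -16.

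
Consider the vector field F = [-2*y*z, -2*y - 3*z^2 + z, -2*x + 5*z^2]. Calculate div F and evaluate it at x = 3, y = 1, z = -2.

∂F₁/∂x = 0
∂F₂/∂y = -2
∂F₃/∂z = 10*z
∇·F = 10*z - 2
At (3, 1, -2): -22.

-22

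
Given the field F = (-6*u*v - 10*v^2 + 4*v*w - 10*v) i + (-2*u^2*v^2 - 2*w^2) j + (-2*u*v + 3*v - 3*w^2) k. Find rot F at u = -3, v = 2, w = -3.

(-3, 12, 92)

(∇×F)₁ = ∂F₃/∂v − ∂F₂/∂w = -2*u + 4*w + 3
(∇×F)₂ = ∂F₁/∂w − ∂F₃/∂u = 6*v
(∇×F)₃ = ∂F₂/∂u − ∂F₁/∂v = -4*u*v^2 + 6*u + 20*v - 4*w + 10
∇×F = (-2*u + 4*w + 3, 6*v, -4*u*v^2 + 6*u + 20*v - 4*w + 10)
At (-3, 2, -3): (-3, 12, 92).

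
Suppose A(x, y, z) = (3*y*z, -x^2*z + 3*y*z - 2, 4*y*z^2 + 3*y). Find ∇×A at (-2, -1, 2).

(26, -3, 2)

(∇×A)₁ = ∂A₃/∂y − ∂A₂/∂z = x^2 - 3*y + 4*z^2 + 3
(∇×A)₂ = ∂A₁/∂z − ∂A₃/∂x = 3*y
(∇×A)₃ = ∂A₂/∂x − ∂A₁/∂y = -2*x*z - 3*z
∇×A = (x^2 - 3*y + 4*z^2 + 3, 3*y, -2*x*z - 3*z)
At (-2, -1, 2): (26, -3, 2).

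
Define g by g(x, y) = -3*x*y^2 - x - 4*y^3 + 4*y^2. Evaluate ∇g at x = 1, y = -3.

(-28, -114)

∂g/∂x = -3*y^2 - 1
∂g/∂y = -6*x*y - 12*y^2 + 8*y
∇g = (-3*y^2 - 1, -6*x*y - 12*y^2 + 8*y)
At (1, -3): (-28, -114).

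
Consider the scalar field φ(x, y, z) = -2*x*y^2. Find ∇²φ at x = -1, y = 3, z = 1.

4

∂²φ/∂x² = 0
∂²φ/∂y² = -4*x
∂²φ/∂z² = 0
∇²φ = -4*x
At (-1, 3, 1): 4.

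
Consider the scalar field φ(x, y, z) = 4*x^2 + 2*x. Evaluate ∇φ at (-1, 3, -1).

(-6, 0, 0)

∂φ/∂x = 8*x + 2
∂φ/∂y = 0
∂φ/∂z = 0
∇φ = (8*x + 2, 0, 0)
At (-1, 3, -1): (-6, 0, 0).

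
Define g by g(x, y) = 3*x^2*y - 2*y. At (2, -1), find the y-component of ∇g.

(∇g)_2 = ∂g/∂y = 3*x^2 - 2
At (2, -1): 10.

10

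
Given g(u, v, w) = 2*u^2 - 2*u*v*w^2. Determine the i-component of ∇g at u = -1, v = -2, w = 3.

32

(∇g)_1 = ∂g/∂u = 4*u - 2*v*w^2
At (-1, -2, 3): 32.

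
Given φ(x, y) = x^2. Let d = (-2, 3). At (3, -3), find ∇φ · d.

-12

∂φ/∂x = 2*x
∂φ/∂y = 0
∇φ at (3, -3) = (6, 0)
∇φ · d = (6)(-2) + (0)(3) = -12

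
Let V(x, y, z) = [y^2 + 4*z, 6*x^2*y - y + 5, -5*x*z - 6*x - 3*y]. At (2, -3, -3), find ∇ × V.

(-3, -5, -66)

(∇×V)₁ = ∂V₃/∂y − ∂V₂/∂z = -3
(∇×V)₂ = ∂V₁/∂z − ∂V₃/∂x = 5*z + 10
(∇×V)₃ = ∂V₂/∂x − ∂V₁/∂y = 12*x*y - 2*y
∇×V = (-3, 5*z + 10, 12*x*y - 2*y)
At (2, -3, -3): (-3, -5, -66).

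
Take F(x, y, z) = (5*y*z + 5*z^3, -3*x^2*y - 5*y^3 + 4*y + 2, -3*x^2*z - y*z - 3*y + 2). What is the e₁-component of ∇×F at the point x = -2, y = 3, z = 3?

-6

(∇×F)_1 = ∂F₃/∂y − ∂F₂/∂z
= -z - 3 − (0)
= -z - 3
At (-2, 3, 3): -6.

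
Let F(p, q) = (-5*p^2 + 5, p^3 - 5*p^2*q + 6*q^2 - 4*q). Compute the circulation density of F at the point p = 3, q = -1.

∂F₂/∂p = 3*p^2 - 10*p*q
∂F₁/∂q = 0
Scalar curl = 3*p^2 - 10*p*q
At (3, -1): 57.

57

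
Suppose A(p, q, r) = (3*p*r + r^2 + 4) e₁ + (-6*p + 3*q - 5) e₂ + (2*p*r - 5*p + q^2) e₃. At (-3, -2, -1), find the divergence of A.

∂A₁/∂p = 3*r
∂A₂/∂q = 3
∂A₃/∂r = 2*p
∇·A = 2*p + 3*r + 3
At (-3, -2, -1): -6.

-6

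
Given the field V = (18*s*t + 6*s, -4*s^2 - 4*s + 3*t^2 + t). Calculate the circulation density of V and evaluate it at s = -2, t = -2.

∂V₂/∂s = -8*s - 4
∂V₁/∂t = 18*s
Scalar curl = -26*s - 4
At (-2, -2): 48.

48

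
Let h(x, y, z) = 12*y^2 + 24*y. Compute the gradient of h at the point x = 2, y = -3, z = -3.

∂h/∂x = 0
∂h/∂y = 24*y + 24
∂h/∂z = 0
∇h = (0, 24*y + 24, 0)
At (2, -3, -3): (0, -48, 0).

(0, -48, 0)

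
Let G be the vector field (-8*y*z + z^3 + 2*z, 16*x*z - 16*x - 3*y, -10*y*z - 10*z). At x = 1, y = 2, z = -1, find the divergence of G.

∂G₁/∂x = 0
∂G₂/∂y = -3
∂G₃/∂z = -10*y - 10
∇·G = -10*y - 13
At (1, 2, -1): -33.

-33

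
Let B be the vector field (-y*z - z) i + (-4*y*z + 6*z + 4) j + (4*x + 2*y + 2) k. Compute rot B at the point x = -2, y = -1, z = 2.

(-8, -4, 2)

(∇×B)₁ = ∂B₃/∂y − ∂B₂/∂z = 4*y - 4
(∇×B)₂ = ∂B₁/∂z − ∂B₃/∂x = -y - 5
(∇×B)₃ = ∂B₂/∂x − ∂B₁/∂y = z
∇×B = (4*y - 4, -y - 5, z)
At (-2, -1, 2): (-8, -4, 2).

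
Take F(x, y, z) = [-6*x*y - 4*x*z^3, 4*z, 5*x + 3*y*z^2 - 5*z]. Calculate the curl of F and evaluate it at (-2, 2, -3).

(23, 211, -12)

(∇×F)₁ = ∂F₃/∂y − ∂F₂/∂z = 3*z^2 - 4
(∇×F)₂ = ∂F₁/∂z − ∂F₃/∂x = -12*x*z^2 - 5
(∇×F)₃ = ∂F₂/∂x − ∂F₁/∂y = 6*x
∇×F = (3*z^2 - 4, -12*x*z^2 - 5, 6*x)
At (-2, 2, -3): (23, 211, -12).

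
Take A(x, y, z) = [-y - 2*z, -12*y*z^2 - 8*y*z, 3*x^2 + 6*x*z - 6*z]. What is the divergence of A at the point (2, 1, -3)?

-78

∂A₁/∂x = 0
∂A₂/∂y = -12*z^2 - 8*z
∂A₃/∂z = 6*x - 6
∇·A = 6*x - 12*z^2 - 8*z - 6
At (2, 1, -3): -78.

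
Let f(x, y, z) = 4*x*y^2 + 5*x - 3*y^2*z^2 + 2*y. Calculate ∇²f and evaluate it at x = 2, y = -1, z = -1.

4

∂²f/∂x² = 0
∂²f/∂y² = 2*(4*x - 3*z^2)
∂²f/∂z² = -6*y^2
∇²f = 8*x - 6*y^2 - 6*z^2
At (2, -1, -1): 4.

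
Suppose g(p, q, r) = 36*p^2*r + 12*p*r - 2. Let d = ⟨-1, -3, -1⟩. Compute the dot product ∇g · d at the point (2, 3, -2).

∂g/∂p = 72*p*r + 12*r
∂g/∂q = 0
∂g/∂r = 36*p^2 + 12*p
∇g at (2, 3, -2) = (-312, 0, 168)
∇g · d = (-312)(-1) + (0)(-3) + (168)(-1) = 144

144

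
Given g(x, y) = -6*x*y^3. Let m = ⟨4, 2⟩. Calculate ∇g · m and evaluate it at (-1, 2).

∂g/∂x = -6*y^3
∂g/∂y = -18*x*y^2
∇g at (-1, 2) = (-48, 72)
∇g · m = (-48)(4) + (72)(2) = -48

-48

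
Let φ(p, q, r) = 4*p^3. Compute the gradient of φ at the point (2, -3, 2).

∂φ/∂p = 12*p^2
∂φ/∂q = 0
∂φ/∂r = 0
∇φ = (12*p^2, 0, 0)
At (2, -3, 2): (48, 0, 0).

(48, 0, 0)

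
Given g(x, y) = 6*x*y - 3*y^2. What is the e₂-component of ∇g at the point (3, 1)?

12

(∇g)_2 = ∂g/∂y = 6*x - 6*y
At (3, 1): 12.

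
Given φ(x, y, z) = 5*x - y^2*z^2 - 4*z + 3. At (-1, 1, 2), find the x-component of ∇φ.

(∇φ)_1 = ∂φ/∂x = 5
At (-1, 1, 2): 5.

5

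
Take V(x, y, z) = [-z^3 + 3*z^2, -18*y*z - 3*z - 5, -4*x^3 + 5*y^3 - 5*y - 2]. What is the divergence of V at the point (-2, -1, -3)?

54

∂V₁/∂x = 0
∂V₂/∂y = -18*z
∂V₃/∂z = 0
∇·V = -18*z
At (-2, -1, -3): 54.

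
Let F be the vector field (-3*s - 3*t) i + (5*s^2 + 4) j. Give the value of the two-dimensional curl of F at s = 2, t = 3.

23

∂F₂/∂s = 10*s
∂F₁/∂t = -3
Scalar curl = 10*s + 3
At (2, 3): 23.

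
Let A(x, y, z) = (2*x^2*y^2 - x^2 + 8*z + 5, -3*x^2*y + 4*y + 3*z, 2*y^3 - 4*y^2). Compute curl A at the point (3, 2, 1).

(5, 8, -108)

(∇×A)₁ = ∂A₃/∂y − ∂A₂/∂z = 6*y^2 - 8*y - 3
(∇×A)₂ = ∂A₁/∂z − ∂A₃/∂x = 8
(∇×A)₃ = ∂A₂/∂x − ∂A₁/∂y = -4*x^2*y - 6*x*y
∇×A = (6*y^2 - 8*y - 3, 8, -4*x^2*y - 6*x*y)
At (3, 2, 1): (5, 8, -108).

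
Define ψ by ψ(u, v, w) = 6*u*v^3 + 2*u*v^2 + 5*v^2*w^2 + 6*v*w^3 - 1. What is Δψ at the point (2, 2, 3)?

∂²ψ/∂u² = 0
∂²ψ/∂v² = 2*(18*u*v + 2*u + 5*w^2)
∂²ψ/∂w² = 2*v*(5*v + 18*w)
∇²ψ = 36*u*v + 4*u + 10*v^2 + 36*v*w + 10*w^2
At (2, 2, 3): 498.

498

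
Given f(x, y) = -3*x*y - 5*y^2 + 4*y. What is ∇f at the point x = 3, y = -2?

(6, 15)

∂f/∂x = -3*y
∂f/∂y = -3*x - 10*y + 4
∇f = (-3*y, -3*x - 10*y + 4)
At (3, -2): (6, 15).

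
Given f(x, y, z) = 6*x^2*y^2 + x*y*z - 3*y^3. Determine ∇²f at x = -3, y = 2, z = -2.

120

∂²f/∂x² = 12*y^2
∂²f/∂y² = 6*(2*x^2 - 3*y)
∂²f/∂z² = 0
∇²f = 12*x^2 + 12*y^2 - 18*y
At (-3, 2, -2): 120.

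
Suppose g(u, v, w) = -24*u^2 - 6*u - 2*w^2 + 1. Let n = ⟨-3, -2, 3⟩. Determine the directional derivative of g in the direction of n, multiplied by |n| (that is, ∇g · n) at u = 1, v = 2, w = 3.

126

∂g/∂u = -48*u - 6
∂g/∂v = 0
∂g/∂w = -4*w
∇g at (1, 2, 3) = (-54, 0, -12)
∇g · n = (-54)(-3) + (0)(-2) + (-12)(3) = 126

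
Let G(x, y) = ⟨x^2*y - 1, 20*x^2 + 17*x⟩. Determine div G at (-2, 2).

∂G₁/∂x = 2*x*y
∂G₂/∂y = 0
∇·G = 2*x*y
At (-2, 2): -8.

-8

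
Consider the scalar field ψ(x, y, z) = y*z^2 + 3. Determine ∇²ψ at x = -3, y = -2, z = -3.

∂²ψ/∂x² = 0
∂²ψ/∂y² = 0
∂²ψ/∂z² = 2*y
∇²ψ = 2*y
At (-3, -2, -3): -4.

-4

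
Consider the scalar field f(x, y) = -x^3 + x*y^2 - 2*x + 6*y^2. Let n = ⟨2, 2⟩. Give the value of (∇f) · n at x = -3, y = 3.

-4

∂f/∂x = -3*x^2 + y^2 - 2
∂f/∂y = 2*x*y + 12*y
∇f at (-3, 3) = (-20, 18)
∇f · n = (-20)(2) + (18)(2) = -4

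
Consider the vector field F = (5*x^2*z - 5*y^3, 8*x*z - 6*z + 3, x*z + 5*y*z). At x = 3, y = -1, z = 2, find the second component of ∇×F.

(∇×F)_2 = ∂F₁/∂z − ∂F₃/∂x
= 5*x^2 − (z)
= 5*x^2 - z
At (3, -1, 2): 43.

43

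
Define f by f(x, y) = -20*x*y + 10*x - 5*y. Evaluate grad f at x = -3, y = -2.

(50, 55)

∂f/∂x = -20*y + 10
∂f/∂y = -20*x - 5
∇f = (-20*y + 10, -20*x - 5)
At (-3, -2): (50, 55).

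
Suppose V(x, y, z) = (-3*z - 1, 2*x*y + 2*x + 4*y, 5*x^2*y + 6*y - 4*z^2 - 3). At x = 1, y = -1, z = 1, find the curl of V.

(11, 7, 0)

(∇×V)₁ = ∂V₃/∂y − ∂V₂/∂z = 5*x^2 + 6
(∇×V)₂ = ∂V₁/∂z − ∂V₃/∂x = -10*x*y - 3
(∇×V)₃ = ∂V₂/∂x − ∂V₁/∂y = 2*y + 2
∇×V = (5*x^2 + 6, -10*x*y - 3, 2*y + 2)
At (1, -1, 1): (11, 7, 0).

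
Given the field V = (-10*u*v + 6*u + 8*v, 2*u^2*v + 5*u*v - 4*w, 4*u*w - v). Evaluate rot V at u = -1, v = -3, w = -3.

(∇×V)₁ = ∂V₃/∂v − ∂V₂/∂w = 3
(∇×V)₂ = ∂V₁/∂w − ∂V₃/∂u = -4*w
(∇×V)₃ = ∂V₂/∂u − ∂V₁/∂v = 4*u*v + 10*u + 5*v - 8
∇×V = (3, -4*w, 4*u*v + 10*u + 5*v - 8)
At (-1, -3, -3): (3, 12, -21).

(3, 12, -21)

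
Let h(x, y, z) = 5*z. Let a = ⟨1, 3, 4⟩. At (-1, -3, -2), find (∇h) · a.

20

∂h/∂x = 0
∂h/∂y = 0
∂h/∂z = 5
∇h at (-1, -3, -2) = (0, 0, 5)
∇h · a = (0)(1) + (0)(3) + (5)(4) = 20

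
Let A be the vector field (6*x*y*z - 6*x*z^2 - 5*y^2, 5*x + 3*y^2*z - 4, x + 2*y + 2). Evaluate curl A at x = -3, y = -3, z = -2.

(∇×A)₁ = ∂A₃/∂y − ∂A₂/∂z = -3*y^2 + 2
(∇×A)₂ = ∂A₁/∂z − ∂A₃/∂x = 6*x*y - 12*x*z - 1
(∇×A)₃ = ∂A₂/∂x − ∂A₁/∂y = -6*x*z + 10*y + 5
∇×A = (-3*y^2 + 2, 6*x*y - 12*x*z - 1, -6*x*z + 10*y + 5)
At (-3, -3, -2): (-25, -19, -61).

(-25, -19, -61)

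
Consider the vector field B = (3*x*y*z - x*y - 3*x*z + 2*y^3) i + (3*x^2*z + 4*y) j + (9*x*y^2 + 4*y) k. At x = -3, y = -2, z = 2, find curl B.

(85, -9, -45)

(∇×B)₁ = ∂B₃/∂y − ∂B₂/∂z = -3*x^2 + 18*x*y + 4
(∇×B)₂ = ∂B₁/∂z − ∂B₃/∂x = 3*x*y - 3*x - 9*y^2
(∇×B)₃ = ∂B₂/∂x − ∂B₁/∂y = 3*x*z + x - 6*y^2
∇×B = (-3*x^2 + 18*x*y + 4, 3*x*y - 3*x - 9*y^2, 3*x*z + x - 6*y^2)
At (-3, -2, 2): (85, -9, -45).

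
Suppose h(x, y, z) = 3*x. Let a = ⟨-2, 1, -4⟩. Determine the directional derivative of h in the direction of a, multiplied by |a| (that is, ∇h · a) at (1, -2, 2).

-6

∂h/∂x = 3
∂h/∂y = 0
∂h/∂z = 0
∇h at (1, -2, 2) = (3, 0, 0)
∇h · a = (3)(-2) + (0)(1) + (0)(-4) = -6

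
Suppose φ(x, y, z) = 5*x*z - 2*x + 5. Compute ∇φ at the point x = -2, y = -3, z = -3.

∂φ/∂x = 5*z - 2
∂φ/∂y = 0
∂φ/∂z = 5*x
∇φ = (5*z - 2, 0, 5*x)
At (-2, -3, -3): (-17, 0, -10).

(-17, 0, -10)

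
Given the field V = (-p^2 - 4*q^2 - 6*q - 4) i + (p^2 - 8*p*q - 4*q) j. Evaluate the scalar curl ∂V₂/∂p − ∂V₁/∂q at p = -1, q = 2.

∂V₂/∂p = 2*p - 8*q
∂V₁/∂q = -8*q - 6
Scalar curl = 2*p + 6
At (-1, 2): 4.

4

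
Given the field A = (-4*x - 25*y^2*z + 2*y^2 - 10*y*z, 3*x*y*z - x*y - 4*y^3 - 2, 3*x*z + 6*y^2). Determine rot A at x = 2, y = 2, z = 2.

(12, -126, 222)

(∇×A)₁ = ∂A₃/∂y − ∂A₂/∂z = -3*x*y + 12*y
(∇×A)₂ = ∂A₁/∂z − ∂A₃/∂x = -25*y^2 - 10*y - 3*z
(∇×A)₃ = ∂A₂/∂x − ∂A₁/∂y = 53*y*z - 5*y + 10*z
∇×A = (-3*x*y + 12*y, -25*y^2 - 10*y - 3*z, 53*y*z - 5*y + 10*z)
At (2, 2, 2): (12, -126, 222).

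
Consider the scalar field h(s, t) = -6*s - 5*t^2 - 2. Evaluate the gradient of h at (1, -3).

(-6, 30)

∂h/∂s = -6
∂h/∂t = -10*t
∇h = (-6, -10*t)
At (1, -3): (-6, 30).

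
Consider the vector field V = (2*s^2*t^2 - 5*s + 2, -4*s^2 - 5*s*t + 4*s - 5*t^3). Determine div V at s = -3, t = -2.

∂V₁/∂s = 4*s*t^2 - 5
∂V₂/∂t = -5*s - 15*t^2
∇·V = 4*s*t^2 - 5*s - 15*t^2 - 5
At (-3, -2): -98.

-98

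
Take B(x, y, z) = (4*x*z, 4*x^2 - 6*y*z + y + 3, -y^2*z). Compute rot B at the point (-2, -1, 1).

(∇×B)₁ = ∂B₃/∂y − ∂B₂/∂z = -2*y*z + 6*y
(∇×B)₂ = ∂B₁/∂z − ∂B₃/∂x = 4*x
(∇×B)₃ = ∂B₂/∂x − ∂B₁/∂y = 8*x
∇×B = (-2*y*z + 6*y, 4*x, 8*x)
At (-2, -1, 1): (-4, -8, -16).

(-4, -8, -16)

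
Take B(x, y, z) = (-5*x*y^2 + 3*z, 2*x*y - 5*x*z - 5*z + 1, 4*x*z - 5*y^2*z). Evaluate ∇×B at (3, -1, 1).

(30, -1, -37)

(∇×B)₁ = ∂B₃/∂y − ∂B₂/∂z = 5*x - 10*y*z + 5
(∇×B)₂ = ∂B₁/∂z − ∂B₃/∂x = -4*z + 3
(∇×B)₃ = ∂B₂/∂x − ∂B₁/∂y = 10*x*y + 2*y - 5*z
∇×B = (5*x - 10*y*z + 5, -4*z + 3, 10*x*y + 2*y - 5*z)
At (3, -1, 1): (30, -1, -37).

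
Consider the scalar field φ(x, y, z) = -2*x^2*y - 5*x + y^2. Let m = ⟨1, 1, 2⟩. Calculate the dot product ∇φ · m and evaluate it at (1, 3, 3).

∂φ/∂x = -4*x*y - 5
∂φ/∂y = -2*x^2 + 2*y
∂φ/∂z = 0
∇φ at (1, 3, 3) = (-17, 4, 0)
∇φ · m = (-17)(1) + (4)(1) + (0)(2) = -13

-13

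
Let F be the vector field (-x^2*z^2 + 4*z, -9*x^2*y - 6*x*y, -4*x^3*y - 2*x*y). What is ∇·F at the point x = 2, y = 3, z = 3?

-84

∂F₁/∂x = -2*x*z^2
∂F₂/∂y = -9*x^2 - 6*x
∂F₃/∂z = 0
∇·F = -9*x^2 - 2*x*z^2 - 6*x
At (2, 3, 3): -84.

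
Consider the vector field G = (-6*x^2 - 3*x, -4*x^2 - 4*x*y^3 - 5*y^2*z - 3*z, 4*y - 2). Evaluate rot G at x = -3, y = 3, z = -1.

(∇×G)₁ = ∂G₃/∂y − ∂G₂/∂z = 5*y^2 + 7
(∇×G)₂ = ∂G₁/∂z − ∂G₃/∂x = 0
(∇×G)₃ = ∂G₂/∂x − ∂G₁/∂y = -8*x - 4*y^3
∇×G = (5*y^2 + 7, 0, -8*x - 4*y^3)
At (-3, 3, -1): (52, 0, -84).

(52, 0, -84)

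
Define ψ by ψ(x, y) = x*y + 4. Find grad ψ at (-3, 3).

(3, -3)

∂ψ/∂x = y
∂ψ/∂y = x
∇ψ = (y, x)
At (-3, 3): (3, -3).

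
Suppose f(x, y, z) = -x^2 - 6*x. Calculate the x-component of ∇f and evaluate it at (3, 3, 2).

-12

(∇f)_1 = ∂f/∂x = -2*x - 6
At (3, 3, 2): -12.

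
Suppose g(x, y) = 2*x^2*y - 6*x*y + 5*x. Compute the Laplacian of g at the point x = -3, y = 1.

∂²g/∂x² = 4*y
∂²g/∂y² = 0
∇²g = 4*y
At (-3, 1): 4.

4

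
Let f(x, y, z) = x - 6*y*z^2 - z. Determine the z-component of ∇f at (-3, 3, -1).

35

(∇f)_3 = ∂f/∂z = -12*y*z - 1
At (-3, 3, -1): 35.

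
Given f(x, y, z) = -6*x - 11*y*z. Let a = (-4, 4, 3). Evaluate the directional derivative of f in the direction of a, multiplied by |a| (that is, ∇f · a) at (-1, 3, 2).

∂f/∂x = -6
∂f/∂y = -11*z
∂f/∂z = -11*y
∇f at (-1, 3, 2) = (-6, -22, -33)
∇f · a = (-6)(-4) + (-22)(4) + (-33)(3) = -163

-163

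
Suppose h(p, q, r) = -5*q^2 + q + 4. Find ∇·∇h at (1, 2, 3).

-10

∂²h/∂p² = 0
∂²h/∂q² = -10
∂²h/∂r² = 0
∇²h = -10
At (1, 2, 3): -10.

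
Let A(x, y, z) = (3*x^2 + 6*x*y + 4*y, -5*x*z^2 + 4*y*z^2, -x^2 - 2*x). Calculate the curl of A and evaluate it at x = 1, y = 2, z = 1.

(-6, 4, -15)

(∇×A)₁ = ∂A₃/∂y − ∂A₂/∂z = 10*x*z - 8*y*z
(∇×A)₂ = ∂A₁/∂z − ∂A₃/∂x = 2*x + 2
(∇×A)₃ = ∂A₂/∂x − ∂A₁/∂y = -6*x - 5*z^2 - 4
∇×A = (10*x*z - 8*y*z, 2*x + 2, -6*x - 5*z^2 - 4)
At (1, 2, 1): (-6, 4, -15).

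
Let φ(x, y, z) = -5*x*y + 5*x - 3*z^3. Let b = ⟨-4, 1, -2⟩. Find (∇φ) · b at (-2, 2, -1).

48

∂φ/∂x = -5*y + 5
∂φ/∂y = -5*x
∂φ/∂z = -9*z^2
∇φ at (-2, 2, -1) = (-5, 10, -9)
∇φ · b = (-5)(-4) + (10)(1) + (-9)(-2) = 48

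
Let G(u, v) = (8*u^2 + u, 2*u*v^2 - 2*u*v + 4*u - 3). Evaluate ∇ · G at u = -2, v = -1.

-19

∂G₁/∂u = 16*u + 1
∂G₂/∂v = 4*u*v - 2*u
∇·G = 4*u*v + 14*u + 1
At (-2, -1): -19.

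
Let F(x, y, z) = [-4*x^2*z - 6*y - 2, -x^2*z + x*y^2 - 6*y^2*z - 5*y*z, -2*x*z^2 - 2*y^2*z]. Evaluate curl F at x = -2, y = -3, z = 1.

(55, -14, 19)

(∇×F)₁ = ∂F₃/∂y − ∂F₂/∂z = x^2 + 6*y^2 - 4*y*z + 5*y
(∇×F)₂ = ∂F₁/∂z − ∂F₃/∂x = -4*x^2 + 2*z^2
(∇×F)₃ = ∂F₂/∂x − ∂F₁/∂y = -2*x*z + y^2 + 6
∇×F = (x^2 + 6*y^2 - 4*y*z + 5*y, -4*x^2 + 2*z^2, -2*x*z + y^2 + 6)
At (-2, -3, 1): (55, -14, 19).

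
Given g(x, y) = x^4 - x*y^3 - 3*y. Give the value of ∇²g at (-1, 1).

∂²g/∂x² = 12*x^2
∂²g/∂y² = -6*x*y
∇²g = 12*x^2 - 6*x*y
At (-1, 1): 18.

18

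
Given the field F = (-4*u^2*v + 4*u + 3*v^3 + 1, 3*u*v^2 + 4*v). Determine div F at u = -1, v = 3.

14

∂F₁/∂u = -8*u*v + 4
∂F₂/∂v = 6*u*v + 4
∇·F = -2*u*v + 8
At (-1, 3): 14.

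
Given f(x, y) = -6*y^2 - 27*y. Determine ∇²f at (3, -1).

∂²f/∂x² = 0
∂²f/∂y² = -12
∇²f = -12
At (3, -1): -12.

-12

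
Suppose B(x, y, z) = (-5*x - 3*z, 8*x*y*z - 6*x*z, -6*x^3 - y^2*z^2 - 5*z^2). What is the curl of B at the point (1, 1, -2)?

(-10, 15, -4)

(∇×B)₁ = ∂B₃/∂y − ∂B₂/∂z = -8*x*y + 6*x - 2*y*z^2
(∇×B)₂ = ∂B₁/∂z − ∂B₃/∂x = 18*x^2 - 3
(∇×B)₃ = ∂B₂/∂x − ∂B₁/∂y = 8*y*z - 6*z
∇×B = (-8*x*y + 6*x - 2*y*z^2, 18*x^2 - 3, 8*y*z - 6*z)
At (1, 1, -2): (-10, 15, -4).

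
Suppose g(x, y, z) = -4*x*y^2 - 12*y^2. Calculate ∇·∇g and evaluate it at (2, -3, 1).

-40

∂²g/∂x² = 0
∂²g/∂y² = -8*(x + 3)
∂²g/∂z² = 0
∇²g = -8*x - 24
At (2, -3, 1): -40.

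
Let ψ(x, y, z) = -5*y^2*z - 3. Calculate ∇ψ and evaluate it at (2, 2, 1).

(0, -20, -20)

∂ψ/∂x = 0
∂ψ/∂y = -10*y*z
∂ψ/∂z = -5*y^2
∇ψ = (0, -10*y*z, -5*y^2)
At (2, 2, 1): (0, -20, -20).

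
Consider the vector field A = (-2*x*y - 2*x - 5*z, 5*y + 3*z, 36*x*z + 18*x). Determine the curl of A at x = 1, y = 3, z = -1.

(∇×A)₁ = ∂A₃/∂y − ∂A₂/∂z = -3
(∇×A)₂ = ∂A₁/∂z − ∂A₃/∂x = -36*z - 23
(∇×A)₃ = ∂A₂/∂x − ∂A₁/∂y = 2*x
∇×A = (-3, -36*z - 23, 2*x)
At (1, 3, -1): (-3, 13, 2).

(-3, 13, 2)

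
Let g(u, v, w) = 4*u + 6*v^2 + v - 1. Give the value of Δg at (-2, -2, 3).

∂²g/∂u² = 0
∂²g/∂v² = 12
∂²g/∂w² = 0
∇²g = 12
At (-2, -2, 3): 12.

12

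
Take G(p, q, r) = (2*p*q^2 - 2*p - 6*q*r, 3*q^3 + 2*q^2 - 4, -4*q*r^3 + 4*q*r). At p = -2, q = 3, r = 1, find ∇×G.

(0, -18, 30)

(∇×G)₁ = ∂G₃/∂q − ∂G₂/∂r = -4*r^3 + 4*r
(∇×G)₂ = ∂G₁/∂r − ∂G₃/∂p = -6*q
(∇×G)₃ = ∂G₂/∂p − ∂G₁/∂q = -4*p*q + 6*r
∇×G = (-4*r^3 + 4*r, -6*q, -4*p*q + 6*r)
At (-2, 3, 1): (0, -18, 30).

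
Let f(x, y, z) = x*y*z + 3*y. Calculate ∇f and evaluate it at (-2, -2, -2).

(4, 7, 4)

∂f/∂x = y*z
∂f/∂y = x*z + 3
∂f/∂z = x*y
∇f = (y*z, x*z + 3, x*y)
At (-2, -2, -2): (4, 7, 4).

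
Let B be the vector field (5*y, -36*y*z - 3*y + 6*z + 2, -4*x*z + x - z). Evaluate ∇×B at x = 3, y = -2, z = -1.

(∇×B)₁ = ∂B₃/∂y − ∂B₂/∂z = 36*y - 6
(∇×B)₂ = ∂B₁/∂z − ∂B₃/∂x = 4*z - 1
(∇×B)₃ = ∂B₂/∂x − ∂B₁/∂y = -5
∇×B = (36*y - 6, 4*z - 1, -5)
At (3, -2, -1): (-78, -5, -5).

(-78, -5, -5)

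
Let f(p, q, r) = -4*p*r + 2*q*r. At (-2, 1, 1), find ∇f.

(-4, 2, 10)

∂f/∂p = -4*r
∂f/∂q = 2*r
∂f/∂r = -4*p + 2*q
∇f = (-4*r, 2*r, -4*p + 2*q)
At (-2, 1, 1): (-4, 2, 10).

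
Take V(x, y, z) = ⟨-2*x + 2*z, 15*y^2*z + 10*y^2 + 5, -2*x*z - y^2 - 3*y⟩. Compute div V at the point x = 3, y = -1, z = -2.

32

∂V₁/∂x = -2
∂V₂/∂y = 30*y*z + 20*y
∂V₃/∂z = -2*x
∇·V = -2*x + 30*y*z + 20*y - 2
At (3, -1, -2): 32.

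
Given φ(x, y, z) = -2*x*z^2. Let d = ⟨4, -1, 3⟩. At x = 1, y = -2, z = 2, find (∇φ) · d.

-56

∂φ/∂x = -2*z^2
∂φ/∂y = 0
∂φ/∂z = -4*x*z
∇φ at (1, -2, 2) = (-8, 0, -8)
∇φ · d = (-8)(4) + (0)(-1) + (-8)(3) = -56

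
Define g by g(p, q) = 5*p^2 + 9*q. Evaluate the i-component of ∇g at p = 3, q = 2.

(∇g)_1 = ∂g/∂p = 10*p
At (3, 2): 30.

30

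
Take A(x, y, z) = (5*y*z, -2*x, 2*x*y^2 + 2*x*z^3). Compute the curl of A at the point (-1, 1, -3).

(-4, 57, 13)

(∇×A)₁ = ∂A₃/∂y − ∂A₂/∂z = 4*x*y
(∇×A)₂ = ∂A₁/∂z − ∂A₃/∂x = -2*y^2 + 5*y - 2*z^3
(∇×A)₃ = ∂A₂/∂x − ∂A₁/∂y = -5*z - 2
∇×A = (4*x*y, -2*y^2 + 5*y - 2*z^3, -5*z - 2)
At (-1, 1, -3): (-4, 57, 13).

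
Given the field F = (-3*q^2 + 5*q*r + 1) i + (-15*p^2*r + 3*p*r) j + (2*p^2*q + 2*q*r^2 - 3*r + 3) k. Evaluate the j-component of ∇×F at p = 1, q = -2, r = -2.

(∇×F)_2 = ∂F₁/∂r − ∂F₃/∂p
= 5*q − (4*p*q)
= -4*p*q + 5*q
At (1, -2, -2): -2.

-2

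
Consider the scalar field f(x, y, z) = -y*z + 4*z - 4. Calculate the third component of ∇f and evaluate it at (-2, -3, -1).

(∇f)_3 = ∂f/∂z = -y + 4
At (-2, -3, -1): 7.

7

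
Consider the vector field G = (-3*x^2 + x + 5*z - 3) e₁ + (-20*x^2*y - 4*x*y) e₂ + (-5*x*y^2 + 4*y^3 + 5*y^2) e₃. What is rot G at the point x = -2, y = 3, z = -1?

(∇×G)₁ = ∂G₃/∂y − ∂G₂/∂z = -10*x*y + 12*y^2 + 10*y
(∇×G)₂ = ∂G₁/∂z − ∂G₃/∂x = 5*y^2 + 5
(∇×G)₃ = ∂G₂/∂x − ∂G₁/∂y = -40*x*y - 4*y
∇×G = (-10*x*y + 12*y^2 + 10*y, 5*y^2 + 5, -40*x*y - 4*y)
At (-2, 3, -1): (198, 50, 228).

(198, 50, 228)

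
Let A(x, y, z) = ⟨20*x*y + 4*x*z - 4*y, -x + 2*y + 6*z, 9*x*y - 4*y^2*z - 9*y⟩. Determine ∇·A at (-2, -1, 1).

-18

∂A₁/∂x = 20*y + 4*z
∂A₂/∂y = 2
∂A₃/∂z = -4*y^2
∇·A = -4*y^2 + 20*y + 4*z + 2
At (-2, -1, 1): -18.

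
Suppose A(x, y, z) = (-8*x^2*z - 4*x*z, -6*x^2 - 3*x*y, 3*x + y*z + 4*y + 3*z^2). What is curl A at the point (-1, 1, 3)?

(∇×A)₁ = ∂A₃/∂y − ∂A₂/∂z = z + 4
(∇×A)₂ = ∂A₁/∂z − ∂A₃/∂x = -8*x^2 - 4*x - 3
(∇×A)₃ = ∂A₂/∂x − ∂A₁/∂y = -12*x - 3*y
∇×A = (z + 4, -8*x^2 - 4*x - 3, -12*x - 3*y)
At (-1, 1, 3): (7, -7, 9).

(7, -7, 9)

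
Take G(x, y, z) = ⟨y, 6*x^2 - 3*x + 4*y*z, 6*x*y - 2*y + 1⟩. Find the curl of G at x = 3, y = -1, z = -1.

(20, 6, 32)

(∇×G)₁ = ∂G₃/∂y − ∂G₂/∂z = 6*x - 4*y - 2
(∇×G)₂ = ∂G₁/∂z − ∂G₃/∂x = -6*y
(∇×G)₃ = ∂G₂/∂x − ∂G₁/∂y = 12*x - 4
∇×G = (6*x - 4*y - 2, -6*y, 12*x - 4)
At (3, -1, -1): (20, 6, 32).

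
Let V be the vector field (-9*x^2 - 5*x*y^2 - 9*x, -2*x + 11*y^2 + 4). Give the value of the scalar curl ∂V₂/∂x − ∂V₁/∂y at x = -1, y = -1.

8

∂V₂/∂x = -2
∂V₁/∂y = -10*x*y
Scalar curl = 10*x*y - 2
At (-1, -1): 8.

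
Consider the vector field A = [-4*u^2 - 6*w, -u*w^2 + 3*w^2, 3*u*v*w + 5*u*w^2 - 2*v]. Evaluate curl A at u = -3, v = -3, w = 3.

(-65, -24, -9)

(∇×A)₁ = ∂A₃/∂v − ∂A₂/∂w = 5*u*w - 6*w - 2
(∇×A)₂ = ∂A₁/∂w − ∂A₃/∂u = -3*v*w - 5*w^2 - 6
(∇×A)₃ = ∂A₂/∂u − ∂A₁/∂v = -w^2
∇×A = (5*u*w - 6*w - 2, -3*v*w - 5*w^2 - 6, -w^2)
At (-3, -3, 3): (-65, -24, -9).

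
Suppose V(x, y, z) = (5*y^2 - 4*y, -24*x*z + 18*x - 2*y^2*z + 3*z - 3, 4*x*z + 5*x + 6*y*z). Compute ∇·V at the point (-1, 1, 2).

∂V₁/∂x = 0
∂V₂/∂y = -4*y*z
∂V₃/∂z = 4*x + 6*y
∇·V = 4*x - 4*y*z + 6*y
At (-1, 1, 2): -6.

-6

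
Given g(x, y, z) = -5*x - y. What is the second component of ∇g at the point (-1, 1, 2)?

(∇g)_2 = ∂g/∂y = -1
At (-1, 1, 2): -1.

-1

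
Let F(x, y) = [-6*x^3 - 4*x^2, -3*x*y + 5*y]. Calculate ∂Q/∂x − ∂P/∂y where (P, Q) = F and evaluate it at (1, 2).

-6

∂F₂/∂x = -3*y
∂F₁/∂y = 0
Scalar curl = -3*y
At (1, 2): -6.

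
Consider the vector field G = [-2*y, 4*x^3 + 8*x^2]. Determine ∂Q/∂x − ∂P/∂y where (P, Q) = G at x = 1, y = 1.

30

∂G₂/∂x = 12*x^2 + 16*x
∂G₁/∂y = -2
Scalar curl = 12*x^2 + 16*x + 2
At (1, 1): 30.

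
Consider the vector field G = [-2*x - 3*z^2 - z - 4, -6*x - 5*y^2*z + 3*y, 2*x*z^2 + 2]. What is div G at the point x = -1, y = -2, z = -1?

-15

∂G₁/∂x = -2
∂G₂/∂y = -10*y*z + 3
∂G₃/∂z = 4*x*z
∇·G = 4*x*z - 10*y*z + 1
At (-1, -2, -1): -15.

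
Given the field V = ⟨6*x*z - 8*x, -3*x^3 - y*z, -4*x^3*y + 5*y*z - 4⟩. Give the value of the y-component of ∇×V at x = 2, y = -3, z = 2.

(∇×V)_2 = ∂V₁/∂z − ∂V₃/∂x
= 6*x − (-12*x^2*y)
= 12*x^2*y + 6*x
At (2, -3, 2): -132.

-132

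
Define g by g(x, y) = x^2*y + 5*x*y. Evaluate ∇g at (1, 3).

(21, 6)

∂g/∂x = 2*x*y + 5*y
∂g/∂y = x^2 + 5*x
∇g = (2*x*y + 5*y, x^2 + 5*x)
At (1, 3): (21, 6).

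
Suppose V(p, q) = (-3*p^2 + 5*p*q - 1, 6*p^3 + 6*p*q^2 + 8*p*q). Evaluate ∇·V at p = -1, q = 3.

-23

∂V₁/∂p = -6*p + 5*q
∂V₂/∂q = 12*p*q + 8*p
∇·V = 12*p*q + 2*p + 5*q
At (-1, 3): -23.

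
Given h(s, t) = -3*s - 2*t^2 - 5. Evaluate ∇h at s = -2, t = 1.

∂h/∂s = -3
∂h/∂t = -4*t
∇h = (-3, -4*t)
At (-2, 1): (-3, -4).

(-3, -4)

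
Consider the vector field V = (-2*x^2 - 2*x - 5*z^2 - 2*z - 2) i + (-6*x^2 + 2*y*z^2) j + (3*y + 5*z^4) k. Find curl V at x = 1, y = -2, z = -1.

(∇×V)₁ = ∂V₃/∂y − ∂V₂/∂z = -4*y*z + 3
(∇×V)₂ = ∂V₁/∂z − ∂V₃/∂x = -10*z - 2
(∇×V)₃ = ∂V₂/∂x − ∂V₁/∂y = -12*x
∇×V = (-4*y*z + 3, -10*z - 2, -12*x)
At (1, -2, -1): (-5, 8, -12).

(-5, 8, -12)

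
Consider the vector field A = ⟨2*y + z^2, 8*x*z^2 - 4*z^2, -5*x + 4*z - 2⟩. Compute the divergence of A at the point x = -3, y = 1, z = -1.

4

∂A₁/∂x = 0
∂A₂/∂y = 0
∂A₃/∂z = 4
∇·A = 4
At (-3, 1, -1): 4.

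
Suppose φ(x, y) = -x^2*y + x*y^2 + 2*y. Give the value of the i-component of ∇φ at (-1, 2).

(∇φ)_1 = ∂φ/∂x = -2*x*y + y^2
At (-1, 2): 8.

8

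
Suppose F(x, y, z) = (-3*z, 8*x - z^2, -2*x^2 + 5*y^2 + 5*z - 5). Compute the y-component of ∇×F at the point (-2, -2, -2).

-11

(∇×F)_2 = ∂F₁/∂z − ∂F₃/∂x
= -3 − (-4*x)
= 4*x - 3
At (-2, -2, -2): -11.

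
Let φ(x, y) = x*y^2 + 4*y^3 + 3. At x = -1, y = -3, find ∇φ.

(9, 114)

∂φ/∂x = y^2
∂φ/∂y = 2*x*y + 12*y^2
∇φ = (y^2, 2*x*y + 12*y^2)
At (-1, -3): (9, 114).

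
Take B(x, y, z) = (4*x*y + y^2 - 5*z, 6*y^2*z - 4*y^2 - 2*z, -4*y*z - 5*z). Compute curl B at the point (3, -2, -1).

(-18, -5, -8)

(∇×B)₁ = ∂B₃/∂y − ∂B₂/∂z = -6*y^2 - 4*z + 2
(∇×B)₂ = ∂B₁/∂z − ∂B₃/∂x = -5
(∇×B)₃ = ∂B₂/∂x − ∂B₁/∂y = -4*x - 2*y
∇×B = (-6*y^2 - 4*z + 2, -5, -4*x - 2*y)
At (3, -2, -1): (-18, -5, -8).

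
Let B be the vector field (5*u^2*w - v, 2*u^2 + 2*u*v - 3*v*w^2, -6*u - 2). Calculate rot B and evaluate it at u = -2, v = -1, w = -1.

(∇×B)₁ = ∂B₃/∂v − ∂B₂/∂w = 6*v*w
(∇×B)₂ = ∂B₁/∂w − ∂B₃/∂u = 5*u^2 + 6
(∇×B)₃ = ∂B₂/∂u − ∂B₁/∂v = 4*u + 2*v + 1
∇×B = (6*v*w, 5*u^2 + 6, 4*u + 2*v + 1)
At (-2, -1, -1): (6, 26, -9).

(6, 26, -9)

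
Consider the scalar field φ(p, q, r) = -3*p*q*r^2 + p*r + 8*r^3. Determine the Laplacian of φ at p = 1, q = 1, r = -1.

∂²φ/∂p² = 0
∂²φ/∂q² = 0
∂²φ/∂r² = 6*(-p*q + 8*r)
∇²φ = -6*p*q + 48*r
At (1, 1, -1): -54.

-54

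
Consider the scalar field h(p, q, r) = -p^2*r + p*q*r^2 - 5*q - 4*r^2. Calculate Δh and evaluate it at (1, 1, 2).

-10

∂²h/∂p² = -2*r
∂²h/∂q² = 0
∂²h/∂r² = 2*(p*q - 4)
∇²h = 2*p*q - 2*r - 8
At (1, 1, 2): -10.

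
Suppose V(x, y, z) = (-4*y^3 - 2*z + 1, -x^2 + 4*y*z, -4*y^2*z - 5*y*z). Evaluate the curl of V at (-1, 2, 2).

(-50, -2, 50)

(∇×V)₁ = ∂V₃/∂y − ∂V₂/∂z = -8*y*z - 4*y - 5*z
(∇×V)₂ = ∂V₁/∂z − ∂V₃/∂x = -2
(∇×V)₃ = ∂V₂/∂x − ∂V₁/∂y = -2*x + 12*y^2
∇×V = (-8*y*z - 4*y - 5*z, -2, -2*x + 12*y^2)
At (-1, 2, 2): (-50, -2, 50).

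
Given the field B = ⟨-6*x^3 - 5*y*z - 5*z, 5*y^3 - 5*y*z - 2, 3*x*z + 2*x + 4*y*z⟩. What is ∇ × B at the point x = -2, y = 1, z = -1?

(∇×B)₁ = ∂B₃/∂y − ∂B₂/∂z = 5*y + 4*z
(∇×B)₂ = ∂B₁/∂z − ∂B₃/∂x = -5*y - 3*z - 7
(∇×B)₃ = ∂B₂/∂x − ∂B₁/∂y = 5*z
∇×B = (5*y + 4*z, -5*y - 3*z - 7, 5*z)
At (-2, 1, -1): (1, -9, -5).

(1, -9, -5)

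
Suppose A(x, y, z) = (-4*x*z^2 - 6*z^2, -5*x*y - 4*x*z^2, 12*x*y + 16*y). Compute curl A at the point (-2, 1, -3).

(∇×A)₁ = ∂A₃/∂y − ∂A₂/∂z = 8*x*z + 12*x + 16
(∇×A)₂ = ∂A₁/∂z − ∂A₃/∂x = -8*x*z - 12*y - 12*z
(∇×A)₃ = ∂A₂/∂x − ∂A₁/∂y = -5*y - 4*z^2
∇×A = (8*x*z + 12*x + 16, -8*x*z - 12*y - 12*z, -5*y - 4*z^2)
At (-2, 1, -3): (40, -24, -41).

(40, -24, -41)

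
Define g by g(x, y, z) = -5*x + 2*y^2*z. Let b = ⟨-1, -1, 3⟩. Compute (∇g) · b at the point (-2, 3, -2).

83

∂g/∂x = -5
∂g/∂y = 4*y*z
∂g/∂z = 2*y^2
∇g at (-2, 3, -2) = (-5, -24, 18)
∇g · b = (-5)(-1) + (-24)(-1) + (18)(3) = 83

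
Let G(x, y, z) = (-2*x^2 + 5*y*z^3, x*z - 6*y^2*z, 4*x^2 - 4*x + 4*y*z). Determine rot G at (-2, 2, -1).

(22, 50, 4)

(∇×G)₁ = ∂G₃/∂y − ∂G₂/∂z = -x + 6*y^2 + 4*z
(∇×G)₂ = ∂G₁/∂z − ∂G₃/∂x = -8*x + 15*y*z^2 + 4
(∇×G)₃ = ∂G₂/∂x − ∂G₁/∂y = -5*z^3 + z
∇×G = (-x + 6*y^2 + 4*z, -8*x + 15*y*z^2 + 4, -5*z^3 + z)
At (-2, 2, -1): (22, 50, 4).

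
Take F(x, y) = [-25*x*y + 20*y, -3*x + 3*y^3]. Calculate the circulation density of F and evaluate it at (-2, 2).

∂F₂/∂x = -3
∂F₁/∂y = -25*x + 20
Scalar curl = 25*x - 23
At (-2, 2): -73.

-73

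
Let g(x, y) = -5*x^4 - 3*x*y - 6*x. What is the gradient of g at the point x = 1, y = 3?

(-35, -3)

∂g/∂x = -20*x^3 - 3*y - 6
∂g/∂y = -3*x
∇g = (-20*x^3 - 3*y - 6, -3*x)
At (1, 3): (-35, -3).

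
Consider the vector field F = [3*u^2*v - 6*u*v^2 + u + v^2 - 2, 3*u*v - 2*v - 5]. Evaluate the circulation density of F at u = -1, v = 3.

-36

∂F₂/∂u = 3*v
∂F₁/∂v = 3*u^2 - 12*u*v + 2*v
Scalar curl = -3*u^2 + 12*u*v + v
At (-1, 3): -36.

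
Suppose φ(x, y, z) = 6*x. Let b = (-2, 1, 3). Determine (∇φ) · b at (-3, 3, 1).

-12

∂φ/∂x = 6
∂φ/∂y = 0
∂φ/∂z = 0
∇φ at (-3, 3, 1) = (6, 0, 0)
∇φ · b = (6)(-2) + (0)(1) + (0)(3) = -12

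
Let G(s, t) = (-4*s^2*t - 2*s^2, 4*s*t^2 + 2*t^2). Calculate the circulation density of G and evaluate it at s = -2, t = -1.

∂G₂/∂s = 4*t^2
∂G₁/∂t = -4*s^2
Scalar curl = 4*s^2 + 4*t^2
At (-2, -1): 20.

20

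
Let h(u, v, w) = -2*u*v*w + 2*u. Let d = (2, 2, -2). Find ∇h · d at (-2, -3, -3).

∂h/∂u = -2*v*w + 2
∂h/∂v = -2*u*w
∂h/∂w = -2*u*v
∇h at (-2, -3, -3) = (-16, -12, -12)
∇h · d = (-16)(2) + (-12)(2) + (-12)(-2) = -32

-32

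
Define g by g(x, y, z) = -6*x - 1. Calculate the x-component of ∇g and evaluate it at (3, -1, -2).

-6

(∇g)_1 = ∂g/∂x = -6
At (3, -1, -2): -6.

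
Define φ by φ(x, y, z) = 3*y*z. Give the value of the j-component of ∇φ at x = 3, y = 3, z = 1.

(∇φ)_2 = ∂φ/∂y = 3*z
At (3, 3, 1): 3.

3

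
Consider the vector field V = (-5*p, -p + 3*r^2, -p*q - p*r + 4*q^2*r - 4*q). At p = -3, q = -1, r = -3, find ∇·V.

2

∂V₁/∂p = -5
∂V₂/∂q = 0
∂V₃/∂r = -p + 4*q^2
∇·V = -p + 4*q^2 - 5
At (-3, -1, -3): 2.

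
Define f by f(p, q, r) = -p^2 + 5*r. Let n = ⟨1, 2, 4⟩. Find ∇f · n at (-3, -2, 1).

26

∂f/∂p = -2*p
∂f/∂q = 0
∂f/∂r = 5
∇f at (-3, -2, 1) = (6, 0, 5)
∇f · n = (6)(1) + (0)(2) + (5)(4) = 26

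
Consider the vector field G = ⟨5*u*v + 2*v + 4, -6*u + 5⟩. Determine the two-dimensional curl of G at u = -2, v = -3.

∂G₂/∂u = -6
∂G₁/∂v = 5*u + 2
Scalar curl = -5*u - 8
At (-2, -3): 2.

2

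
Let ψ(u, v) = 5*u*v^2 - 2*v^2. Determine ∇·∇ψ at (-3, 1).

∂²ψ/∂u² = 0
∂²ψ/∂v² = 2*(5*u - 2)
∇²ψ = 10*u - 4
At (-3, 1): -34.

-34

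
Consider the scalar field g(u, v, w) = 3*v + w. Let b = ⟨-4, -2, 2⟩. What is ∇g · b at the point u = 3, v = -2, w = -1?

-4

∂g/∂u = 0
∂g/∂v = 3
∂g/∂w = 1
∇g at (3, -2, -1) = (0, 3, 1)
∇g · b = (0)(-4) + (3)(-2) + (1)(2) = -4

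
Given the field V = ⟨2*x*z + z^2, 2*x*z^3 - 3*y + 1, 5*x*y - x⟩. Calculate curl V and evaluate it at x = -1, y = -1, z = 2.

(∇×V)₁ = ∂V₃/∂y − ∂V₂/∂z = -6*x*z^2 + 5*x
(∇×V)₂ = ∂V₁/∂z − ∂V₃/∂x = 2*x - 5*y + 2*z + 1
(∇×V)₃ = ∂V₂/∂x − ∂V₁/∂y = 2*z^3
∇×V = (-6*x*z^2 + 5*x, 2*x - 5*y + 2*z + 1, 2*z^3)
At (-1, -1, 2): (19, 8, 16).

(19, 8, 16)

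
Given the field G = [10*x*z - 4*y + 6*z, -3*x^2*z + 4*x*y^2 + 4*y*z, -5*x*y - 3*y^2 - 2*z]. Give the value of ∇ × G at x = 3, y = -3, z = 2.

(42, 21, 4)

(∇×G)₁ = ∂G₃/∂y − ∂G₂/∂z = 3*x^2 - 5*x - 10*y
(∇×G)₂ = ∂G₁/∂z − ∂G₃/∂x = 10*x + 5*y + 6
(∇×G)₃ = ∂G₂/∂x − ∂G₁/∂y = -6*x*z + 4*y^2 + 4
∇×G = (3*x^2 - 5*x - 10*y, 10*x + 5*y + 6, -6*x*z + 4*y^2 + 4)
At (3, -3, 2): (42, 21, 4).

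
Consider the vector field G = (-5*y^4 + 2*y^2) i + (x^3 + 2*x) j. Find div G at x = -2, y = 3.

∂G₁/∂x = 0
∂G₂/∂y = 0
∇·G = 0
At (-2, 3): 0.

0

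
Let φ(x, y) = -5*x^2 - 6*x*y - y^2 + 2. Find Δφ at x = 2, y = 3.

∂²φ/∂x² = -10
∂²φ/∂y² = -2
∇²φ = -12
At (2, 3): -12.

-12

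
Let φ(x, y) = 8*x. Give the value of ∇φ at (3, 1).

∂φ/∂x = 8
∂φ/∂y = 0
∇φ = (8, 0)
At (3, 1): (8, 0).

(8, 0)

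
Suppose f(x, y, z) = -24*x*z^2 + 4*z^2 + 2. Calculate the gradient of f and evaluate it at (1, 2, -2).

(-96, 0, 80)

∂f/∂x = -24*z^2
∂f/∂y = 0
∂f/∂z = -48*x*z + 8*z
∇f = (-24*z^2, 0, -48*x*z + 8*z)
At (1, 2, -2): (-96, 0, 80).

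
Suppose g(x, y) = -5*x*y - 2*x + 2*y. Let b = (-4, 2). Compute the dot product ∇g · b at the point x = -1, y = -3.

∂g/∂x = -5*y - 2
∂g/∂y = -5*x + 2
∇g at (-1, -3) = (13, 7)
∇g · b = (13)(-4) + (7)(2) = -38

-38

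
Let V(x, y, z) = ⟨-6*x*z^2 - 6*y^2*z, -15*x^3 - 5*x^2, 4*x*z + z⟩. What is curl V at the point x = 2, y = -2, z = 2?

(∇×V)₁ = ∂V₃/∂y − ∂V₂/∂z = 0
(∇×V)₂ = ∂V₁/∂z − ∂V₃/∂x = -12*x*z - 6*y^2 - 4*z
(∇×V)₃ = ∂V₂/∂x − ∂V₁/∂y = -45*x^2 - 10*x + 12*y*z
∇×V = (0, -12*x*z - 6*y^2 - 4*z, -45*x^2 - 10*x + 12*y*z)
At (2, -2, 2): (0, -80, -248).

(0, -80, -248)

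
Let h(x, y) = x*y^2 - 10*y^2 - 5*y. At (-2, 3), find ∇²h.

-24

∂²h/∂x² = 0
∂²h/∂y² = 2*(x - 10)
∇²h = 2*x - 20
At (-2, 3): -24.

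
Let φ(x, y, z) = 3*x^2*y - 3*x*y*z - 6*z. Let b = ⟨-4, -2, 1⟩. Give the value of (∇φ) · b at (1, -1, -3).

∂φ/∂x = 6*x*y - 3*y*z
∂φ/∂y = 3*x^2 - 3*x*z
∂φ/∂z = -3*x*y - 6
∇φ at (1, -1, -3) = (-15, 12, -3)
∇φ · b = (-15)(-4) + (12)(-2) + (-3)(1) = 33

33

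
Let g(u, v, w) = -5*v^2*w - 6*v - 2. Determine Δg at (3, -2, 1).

-10

∂²g/∂u² = 0
∂²g/∂v² = -10*w
∂²g/∂w² = 0
∇²g = -10*w
At (3, -2, 1): -10.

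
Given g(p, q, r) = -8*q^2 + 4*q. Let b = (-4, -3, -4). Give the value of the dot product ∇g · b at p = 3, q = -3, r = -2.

∂g/∂p = 0
∂g/∂q = -16*q + 4
∂g/∂r = 0
∇g at (3, -3, -2) = (0, 52, 0)
∇g · b = (0)(-4) + (52)(-3) + (0)(-4) = -156

-156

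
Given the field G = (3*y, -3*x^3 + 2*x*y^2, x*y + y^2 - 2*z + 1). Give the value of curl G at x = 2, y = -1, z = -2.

(∇×G)₁ = ∂G₃/∂y − ∂G₂/∂z = x + 2*y
(∇×G)₂ = ∂G₁/∂z − ∂G₃/∂x = -y
(∇×G)₃ = ∂G₂/∂x − ∂G₁/∂y = -9*x^2 + 2*y^2 - 3
∇×G = (x + 2*y, -y, -9*x^2 + 2*y^2 - 3)
At (2, -1, -2): (0, 1, -37).

(0, 1, -37)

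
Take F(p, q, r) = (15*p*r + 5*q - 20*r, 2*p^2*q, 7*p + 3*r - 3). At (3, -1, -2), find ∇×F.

(∇×F)₁ = ∂F₃/∂q − ∂F₂/∂r = 0
(∇×F)₂ = ∂F₁/∂r − ∂F₃/∂p = 15*p - 27
(∇×F)₃ = ∂F₂/∂p − ∂F₁/∂q = 4*p*q - 5
∇×F = (0, 15*p - 27, 4*p*q - 5)
At (3, -1, -2): (0, 18, -17).

(0, 18, -17)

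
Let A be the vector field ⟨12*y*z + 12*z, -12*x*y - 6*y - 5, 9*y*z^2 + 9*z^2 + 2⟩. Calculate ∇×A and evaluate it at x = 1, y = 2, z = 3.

(∇×A)₁ = ∂A₃/∂y − ∂A₂/∂z = 9*z^2
(∇×A)₂ = ∂A₁/∂z − ∂A₃/∂x = 12*y + 12
(∇×A)₃ = ∂A₂/∂x − ∂A₁/∂y = -12*y - 12*z
∇×A = (9*z^2, 12*y + 12, -12*y - 12*z)
At (1, 2, 3): (81, 36, -60).

(81, 36, -60)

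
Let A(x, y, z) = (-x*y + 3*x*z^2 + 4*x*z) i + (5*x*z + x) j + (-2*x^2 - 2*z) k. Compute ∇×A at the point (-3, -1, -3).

(∇×A)₁ = ∂A₃/∂y − ∂A₂/∂z = -5*x
(∇×A)₂ = ∂A₁/∂z − ∂A₃/∂x = 6*x*z + 8*x
(∇×A)₃ = ∂A₂/∂x − ∂A₁/∂y = x + 5*z + 1
∇×A = (-5*x, 6*x*z + 8*x, x + 5*z + 1)
At (-3, -1, -3): (15, 30, -17).

(15, 30, -17)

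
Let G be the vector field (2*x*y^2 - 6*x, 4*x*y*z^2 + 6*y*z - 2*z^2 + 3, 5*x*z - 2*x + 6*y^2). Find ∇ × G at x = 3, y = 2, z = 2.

(∇×G)₁ = ∂G₃/∂y − ∂G₂/∂z = -8*x*y*z + 6*y + 4*z
(∇×G)₂ = ∂G₁/∂z − ∂G₃/∂x = -5*z + 2
(∇×G)₃ = ∂G₂/∂x − ∂G₁/∂y = -4*x*y + 4*y*z^2
∇×G = (-8*x*y*z + 6*y + 4*z, -5*z + 2, -4*x*y + 4*y*z^2)
At (3, 2, 2): (-76, -8, 8).

(-76, -8, 8)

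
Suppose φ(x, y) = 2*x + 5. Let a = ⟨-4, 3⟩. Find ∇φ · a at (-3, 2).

-8

∂φ/∂x = 2
∂φ/∂y = 0
∇φ at (-3, 2) = (2, 0)
∇φ · a = (2)(-4) + (0)(3) = -8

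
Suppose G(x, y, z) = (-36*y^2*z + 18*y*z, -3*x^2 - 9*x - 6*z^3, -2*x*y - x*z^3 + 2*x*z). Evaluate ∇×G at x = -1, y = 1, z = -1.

(20, -15, -57)

(∇×G)₁ = ∂G₃/∂y − ∂G₂/∂z = -2*x + 18*z^2
(∇×G)₂ = ∂G₁/∂z − ∂G₃/∂x = -36*y^2 + 20*y + z^3 - 2*z
(∇×G)₃ = ∂G₂/∂x − ∂G₁/∂y = -6*x + 72*y*z - 18*z - 9
∇×G = (-2*x + 18*z^2, -36*y^2 + 20*y + z^3 - 2*z, -6*x + 72*y*z - 18*z - 9)
At (-1, 1, -1): (20, -15, -57).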